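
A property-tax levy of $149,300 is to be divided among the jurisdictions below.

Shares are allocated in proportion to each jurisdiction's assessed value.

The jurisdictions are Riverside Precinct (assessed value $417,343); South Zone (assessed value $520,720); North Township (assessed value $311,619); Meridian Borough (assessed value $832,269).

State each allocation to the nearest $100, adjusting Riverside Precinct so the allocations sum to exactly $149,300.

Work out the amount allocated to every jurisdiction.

Sum of assessed value: 2,081,951.
Unrounded shares: Riverside Precinct 417,343/2,081,951 × $149,300 = 29,928.33; South Zone 520,720/2,081,951 × $149,300 = 37,341.66; North Township 311,619/2,081,951 × $149,300 = 22,346.69; Meridian Borough 832,269/2,081,951 × $149,300 = 59,683.33.
At nearest $100: Riverside Precinct $29,900; South Zone $37,300; North Township $22,300; Meridian Borough $59,700. Sum = $149,200.
Difference $149,300 − $149,200 = +$100 applied to Riverside Precinct: Riverside Precinct becomes $30,000.

Riverside Precinct: $30,000; South Zone: $37,300; North Township: $22,300; Meridian Borough: $59,700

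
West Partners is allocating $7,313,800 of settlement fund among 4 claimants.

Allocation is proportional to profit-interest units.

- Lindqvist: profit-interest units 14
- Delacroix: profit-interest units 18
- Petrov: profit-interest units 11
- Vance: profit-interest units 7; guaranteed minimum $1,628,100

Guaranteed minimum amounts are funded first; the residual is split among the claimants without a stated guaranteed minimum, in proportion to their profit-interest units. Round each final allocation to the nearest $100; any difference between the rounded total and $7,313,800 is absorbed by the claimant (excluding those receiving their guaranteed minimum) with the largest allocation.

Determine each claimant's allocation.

Minimums first: Vance $1,628,100. Residual $5,685,700.
Residual split over remaining profit-interest units 43: Lindqvist 1,851,158.14 → $1,851,200; Delacroix 2,380,060.47 → $2,380,100; Petrov 1,454,481.40 → $1,454,500.
Rounding difference −$100 applied to Delacroix → $2,380,000.

Lindqvist: $1,851,200 | Delacroix: $2,380,000 | Petrov: $1,454,500 | Vance: $1,628,100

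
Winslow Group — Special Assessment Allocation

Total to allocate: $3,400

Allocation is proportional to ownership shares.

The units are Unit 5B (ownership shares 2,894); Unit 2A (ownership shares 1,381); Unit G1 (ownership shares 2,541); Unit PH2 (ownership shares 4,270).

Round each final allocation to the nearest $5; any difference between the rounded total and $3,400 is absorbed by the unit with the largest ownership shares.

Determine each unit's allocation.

Combined ownership shares = 11,086.
Pro-rata amounts: Unit 5B 2,894/11,086 × $3,400 = 887.57; Unit 2A 1,381/11,086 × $3,400 = 423.54; Unit G1 2,541/11,086 × $3,400 = 779.31; Unit PH2 4,270/11,086 × $3,400 = 1,309.58.
At nearest $5: Unit 5B $890; Unit 2A $425; Unit G1 $780; Unit PH2 $1,310. Sum = $3,405.
Difference $3,400 − $3,405 = −$5 applied to largest ownership shares (Unit PH2): Unit PH2 becomes $1,305.

Unit 5B: $890; Unit 2A: $425; Unit G1: $780; Unit PH2: $1,305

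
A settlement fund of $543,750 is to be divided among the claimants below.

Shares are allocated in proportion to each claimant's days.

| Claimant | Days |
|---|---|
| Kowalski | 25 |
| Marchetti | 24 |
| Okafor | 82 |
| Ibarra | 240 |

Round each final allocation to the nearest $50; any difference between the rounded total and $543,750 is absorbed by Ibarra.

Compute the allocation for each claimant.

Kowalski: $36,650; Marchetti: $35,200; Okafor: $120,200; Ibarra: $351,700

Combined days = 371.
Proportional shares: Kowalski 25/371 × $543,750 = 36,640.84; Marchetti 24/371 × $543,750 = 35,175.20; Okafor 82/371 × $543,750 = 120,181.94; Ibarra 240/371 × $543,750 = 351,752.02.
After rounding ($50): Kowalski $36,650; Marchetti $35,200; Okafor $120,200; Ibarra $351,750. Sum = $543,800.
Difference $543,750 − $543,800 = −$50 applied to Ibarra: Ibarra becomes $351,700.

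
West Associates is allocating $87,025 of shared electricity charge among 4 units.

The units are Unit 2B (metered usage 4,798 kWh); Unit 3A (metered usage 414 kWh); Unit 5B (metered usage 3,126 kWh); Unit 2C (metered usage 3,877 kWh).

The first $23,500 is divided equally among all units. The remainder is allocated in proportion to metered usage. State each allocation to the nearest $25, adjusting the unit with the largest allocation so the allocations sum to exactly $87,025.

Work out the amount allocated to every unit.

Unit 2B: $30,825 · Unit 3A: $8,025 · Unit 5B: $22,125 · Unit 2C: $26,050

$23,500 shared equally gives $5,875 per unit.
Remainder $63,525 by metered usage (total 12,215): Unit 2B 24,952.35 → $24,950; Unit 3A 2,153.04 → $2,150; Unit 5B 16,256.99 → $16,250; Unit 2C 20,162.62 → $20,175.
Totals: Unit 2B $5,875 + $24,950 = $30,825; Unit 3A $5,875 + $2,150 = $8,025; Unit 5B $5,875 + $16,250 = $22,125; Unit 2C $5,875 + $20,175 = $26,050.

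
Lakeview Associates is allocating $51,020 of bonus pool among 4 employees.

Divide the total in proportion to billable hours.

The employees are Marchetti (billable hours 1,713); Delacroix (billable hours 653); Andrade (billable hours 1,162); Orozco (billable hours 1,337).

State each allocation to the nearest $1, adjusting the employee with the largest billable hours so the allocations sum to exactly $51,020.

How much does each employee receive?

Total billable hours = 4,865.
Pro-rata amounts: Marchetti 1,713/4,865 × $51,020 = 17,964.49; Delacroix 653/4,865 × $51,020 = 6,848.11; Andrade 1,162/4,865 × $51,020 = 12,186.07; Orozco 1,337/4,865 × $51,020 = 14,021.32.
At nearest $1: Marchetti $17,964; Delacroix $6,848; Andrade $12,186; Orozco $14,021. Sum = $51,019.
Difference $51,020 − $51,019 = +$1 applied to largest billable hours (Marchetti): Marchetti becomes $17,965.

Marchetti: $17,965; Delacroix: $6,848; Andrade: $12,186; Orozco: $14,021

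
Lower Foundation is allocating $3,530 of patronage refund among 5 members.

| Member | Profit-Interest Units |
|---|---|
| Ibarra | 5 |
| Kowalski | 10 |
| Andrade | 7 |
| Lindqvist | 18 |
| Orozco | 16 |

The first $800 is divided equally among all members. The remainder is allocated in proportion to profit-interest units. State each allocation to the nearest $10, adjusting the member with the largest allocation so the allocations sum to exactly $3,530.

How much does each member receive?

Ibarra: $400; Kowalski: $650; Andrade: $500; Lindqvist: $1,040; Orozco: $940

$800 shared equally gives $160 per member.
Remainder $2,730 by profit-interest units (total 56): Ibarra 243.75 → $240; Kowalski 487.50 → $490; Andrade 341.25 → $340; Lindqvist 877.50 → $880; Orozco 780.00 → $780.
Totals: Ibarra $160 + $240 = $400; Kowalski $160 + $490 = $650; Andrade $160 + $340 = $500; Lindqvist $160 + $880 = $1,040; Orozco $160 + $780 = $940.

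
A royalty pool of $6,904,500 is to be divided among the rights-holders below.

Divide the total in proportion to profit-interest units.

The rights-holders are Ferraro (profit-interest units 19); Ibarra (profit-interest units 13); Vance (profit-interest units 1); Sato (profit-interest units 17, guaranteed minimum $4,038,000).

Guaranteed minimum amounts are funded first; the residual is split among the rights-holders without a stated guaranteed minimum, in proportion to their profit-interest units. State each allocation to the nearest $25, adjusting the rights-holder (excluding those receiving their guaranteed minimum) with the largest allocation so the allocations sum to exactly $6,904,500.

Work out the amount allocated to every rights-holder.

Ferraro: $1,650,400 | Ibarra: $1,129,225 | Vance: $86,875 | Sato: $4,038,000

Minimums first: Sato $4,038,000. Remaining pool $2,866,500.
Remaining pool split over remaining profit-interest units 33: Ferraro 1,650,409.09 → $1,650,400; Ibarra 1,129,227.27 → $1,129,225; Vance 86,863.64 → $86,875.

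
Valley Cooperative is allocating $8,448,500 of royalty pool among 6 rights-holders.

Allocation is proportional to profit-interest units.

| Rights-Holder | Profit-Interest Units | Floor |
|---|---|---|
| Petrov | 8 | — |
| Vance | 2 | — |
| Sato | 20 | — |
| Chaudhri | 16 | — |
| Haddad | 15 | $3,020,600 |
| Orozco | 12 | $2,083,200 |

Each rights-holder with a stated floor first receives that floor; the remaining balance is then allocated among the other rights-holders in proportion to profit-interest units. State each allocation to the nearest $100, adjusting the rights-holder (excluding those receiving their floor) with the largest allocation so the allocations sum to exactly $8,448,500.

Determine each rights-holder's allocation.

Minimums first: Haddad $3,020,600; Orozco $2,083,200. Balance $3,344,700.
Balance split over remaining profit-interest units 46: Petrov 581,686.96 → $581,700; Vance 145,421.74 → $145,400; Sato 1,454,217.39 → $1,454,200; Chaudhri 1,163,373.91 → $1,163,400.

Petrov: $581,700 · Vance: $145,400 · Sato: $1,454,200 · Chaudhri: $1,163,400 · Haddad: $3,020,600 · Orozco: $2,083,200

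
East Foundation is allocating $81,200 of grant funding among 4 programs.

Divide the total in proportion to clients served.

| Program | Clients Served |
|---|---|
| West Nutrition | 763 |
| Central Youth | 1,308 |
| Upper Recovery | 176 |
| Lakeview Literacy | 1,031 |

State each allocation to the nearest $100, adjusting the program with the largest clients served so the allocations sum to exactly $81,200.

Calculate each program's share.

Combined clients served = 763 + 1,308 + 176 + 1,031 = 3,278.
Raw shares: West Nutrition 18,900.43; Central Youth 32,400.73; Upper Recovery 4,359.73; Lakeview Literacy 25,539.11.
At nearest $100: West Nutrition $18,900; Central Youth $32,400; Upper Recovery $4,400; Lakeview Literacy $25,500. Sum = $81,200.
No rounding difference to absorb.

West Nutrition: $18,900; Central Youth: $32,400; Upper Recovery: $4,400; Lakeview Literacy: $25,500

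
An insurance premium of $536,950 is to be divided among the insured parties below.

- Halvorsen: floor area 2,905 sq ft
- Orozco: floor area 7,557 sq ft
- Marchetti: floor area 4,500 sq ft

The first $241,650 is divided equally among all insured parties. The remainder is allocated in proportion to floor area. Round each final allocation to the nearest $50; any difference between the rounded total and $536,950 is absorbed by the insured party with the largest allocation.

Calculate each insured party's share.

Halvorsen: $137,900 · Orozco: $229,700 · Marchetti: $169,350

Equal tier: $241,650 ÷ 3 = $80,550 apiece.
Remainder $295,300 by floor area (total 14,962): Halvorsen 57,335.02 → $57,350; Orozco 149,149.99 → $149,150; Marchetti 88,815.00 → $88,800.
Totals: Halvorsen $80,550 + $57,350 = $137,900; Orozco $80,550 + $149,150 = $229,700; Marchetti $80,550 + $88,800 = $169,350.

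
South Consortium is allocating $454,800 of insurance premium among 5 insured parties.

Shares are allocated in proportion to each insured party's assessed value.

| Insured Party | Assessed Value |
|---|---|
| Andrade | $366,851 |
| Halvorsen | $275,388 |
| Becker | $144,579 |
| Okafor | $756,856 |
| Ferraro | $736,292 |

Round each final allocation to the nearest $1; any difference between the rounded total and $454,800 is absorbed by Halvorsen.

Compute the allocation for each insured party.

Andrade: $73,178 · Halvorsen: $54,934 · Becker: $28,840 · Okafor: $150,975 · Ferraro: $146,873

Sum of assessed value: 2,279,966.
Pro-rata amounts: Andrade 366,851/2,279,966 × $454,800 = 73,178.21; Halvorsen 275,388/2,279,966 × $454,800 = 54,933.48; Becker 144,579/2,279,966 × $454,800 = 28,840.14; Okafor 756,856/2,279,966 × $454,800 = 150,975.11; Ferraro 736,292/2,279,966 × $454,800 = 146,873.07.
After rounding ($1): Andrade $73,178; Halvorsen $54,933; Becker $28,840; Okafor $150,975; Ferraro $146,873. Sum = $454,799.
Difference $454,800 − $454,799 = +$1 applied to Halvorsen: Halvorsen becomes $54,934.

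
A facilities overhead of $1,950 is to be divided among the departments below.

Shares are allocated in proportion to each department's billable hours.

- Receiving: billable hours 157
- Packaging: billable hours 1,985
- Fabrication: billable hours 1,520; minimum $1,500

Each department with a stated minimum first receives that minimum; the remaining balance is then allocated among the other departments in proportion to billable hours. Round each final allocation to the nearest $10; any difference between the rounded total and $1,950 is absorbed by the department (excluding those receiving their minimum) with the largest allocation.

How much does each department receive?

Receiving: $30; Packaging: $420; Fabrication: $1,500

Fund the minimums — Fabrication $1,500. Balance $450.
Balance split over remaining billable hours 2,142: Receiving 32.98 → $30; Packaging 417.02 → $420.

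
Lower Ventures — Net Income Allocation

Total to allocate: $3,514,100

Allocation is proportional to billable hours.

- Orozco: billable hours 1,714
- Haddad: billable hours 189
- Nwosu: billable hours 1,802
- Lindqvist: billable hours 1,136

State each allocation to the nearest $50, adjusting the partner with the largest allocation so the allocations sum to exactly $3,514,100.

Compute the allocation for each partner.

Orozco: $1,244,200 · Haddad: $137,200 · Nwosu: $1,308,050 · Lindqvist: $824,650

Combined billable hours = 4,841.
Pro-rata amounts: Orozco 1,714/4,841 × $3,514,100 = 1,244,199.01; Haddad 189/4,841 × $3,514,100 = 137,195.81; Nwosu 1,802/4,841 × $3,514,100 = 1,308,078.54; Lindqvist 1,136/4,841 × $3,514,100 = 824,626.65.
After rounding ($50): Orozco $1,244,200; Haddad $137,200; Nwosu $1,308,100; Lindqvist $824,650. Sum = $3,514,150.
Difference $3,514,100 − $3,514,150 = −$50 applied to largest allocation (Nwosu): Nwosu becomes $1,308,050.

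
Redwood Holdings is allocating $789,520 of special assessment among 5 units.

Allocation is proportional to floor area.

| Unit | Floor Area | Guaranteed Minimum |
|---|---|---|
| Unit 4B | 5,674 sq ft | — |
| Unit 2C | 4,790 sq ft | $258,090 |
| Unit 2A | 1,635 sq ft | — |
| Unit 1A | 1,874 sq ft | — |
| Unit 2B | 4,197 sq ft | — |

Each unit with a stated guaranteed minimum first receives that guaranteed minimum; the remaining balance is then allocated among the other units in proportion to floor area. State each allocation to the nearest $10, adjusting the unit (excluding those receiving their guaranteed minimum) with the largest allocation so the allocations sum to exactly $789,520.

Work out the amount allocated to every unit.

Unit 4B: $225,360 | Unit 2C: $258,090 | Unit 2A: $64,940 | Unit 1A: $74,430 | Unit 2B: $166,700

Guaranteed amounts: Unit 2C $258,090. Balance $531,430.
Balance split over remaining floor area 13,380: Unit 4B 225,361.27 → $225,360; Unit 2A 64,939.32 → $64,940; Unit 1A 74,431.97 → $74,430; Unit 2B 166,697.44 → $166,700.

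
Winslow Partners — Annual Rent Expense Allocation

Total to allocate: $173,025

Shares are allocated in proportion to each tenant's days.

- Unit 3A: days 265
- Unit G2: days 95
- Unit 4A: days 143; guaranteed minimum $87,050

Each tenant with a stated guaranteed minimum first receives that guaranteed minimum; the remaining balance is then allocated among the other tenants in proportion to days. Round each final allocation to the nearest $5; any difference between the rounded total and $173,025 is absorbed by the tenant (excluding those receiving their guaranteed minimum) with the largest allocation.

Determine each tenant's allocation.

Minimums first: Unit 4A $87,050. Residual $85,975.
Residual split over remaining days 360: Unit 3A 63,287.15 → $63,285; Unit G2 22,687.85 → $22,690.

Unit 3A: $63,285 | Unit G2: $22,690 | Unit 4A: $87,050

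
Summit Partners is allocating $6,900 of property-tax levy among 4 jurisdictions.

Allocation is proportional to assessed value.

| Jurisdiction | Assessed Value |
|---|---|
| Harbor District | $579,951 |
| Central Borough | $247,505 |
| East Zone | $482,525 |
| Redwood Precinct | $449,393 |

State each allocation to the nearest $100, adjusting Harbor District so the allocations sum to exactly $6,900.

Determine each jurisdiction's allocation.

Assessed value total: 1,759,374.
Unrounded shares: Harbor District 579,951/1,759,374 × $6,900 = 2,274.48; Central Borough 247,505/1,759,374 × $6,900 = 970.68; East Zone 482,525/1,759,374 × $6,900 = 1,892.39; Redwood Precinct 449,393/1,759,374 × $6,900 = 1,762.45.
Rounded to nearest $100: Harbor District $2,300; Central Borough $1,000; East Zone $1,900; Redwood Precinct $1,800. Sum = $7,000.
Difference $6,900 − $7,000 = −$100 applied to Harbor District: Harbor District becomes $2,200.

Harbor District: $2,200 | Central Borough: $1,000 | East Zone: $1,900 | Redwood Precinct: $1,800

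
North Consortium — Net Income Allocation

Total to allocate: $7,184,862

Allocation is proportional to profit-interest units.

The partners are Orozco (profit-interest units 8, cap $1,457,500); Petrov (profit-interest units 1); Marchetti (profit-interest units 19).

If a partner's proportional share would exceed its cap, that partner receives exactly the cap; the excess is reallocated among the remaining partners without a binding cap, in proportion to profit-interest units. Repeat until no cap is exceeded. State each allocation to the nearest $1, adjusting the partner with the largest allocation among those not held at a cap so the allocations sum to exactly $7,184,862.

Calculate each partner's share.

Orozco: $1,457,500 | Petrov: $286,368 | Marchetti: $5,440,994

Profit-interest units total: 28.
Pro-rata shares before constraints: Orozco 2,052,817.71; Petrov 256,602.21; Marchetti 4,875,442.07.
Held at cap: Orozco ($1,457,500); remaining pool $5,727,362 reallocated over remaining profit-interest units 20.
Redistributed shares: Petrov 286,368.10 → $286,368; Marchetti 5,440,993.90 → $5,440,994.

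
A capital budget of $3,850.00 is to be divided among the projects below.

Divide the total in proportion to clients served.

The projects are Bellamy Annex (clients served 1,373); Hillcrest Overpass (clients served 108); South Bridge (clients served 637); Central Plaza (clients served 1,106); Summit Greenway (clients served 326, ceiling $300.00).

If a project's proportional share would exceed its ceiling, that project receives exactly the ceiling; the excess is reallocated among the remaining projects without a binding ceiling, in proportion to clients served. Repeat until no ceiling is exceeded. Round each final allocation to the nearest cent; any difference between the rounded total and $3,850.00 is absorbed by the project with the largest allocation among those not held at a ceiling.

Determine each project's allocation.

Bellamy Annex: $1,511.84 | Hillcrest Overpass: $118.92 | South Bridge: $701.41 | Central Plaza: $1,217.83 | Summit Greenway: $300.00

Sum of clients served: 3,550.
Pro-rata shares before constraints: Bellamy Annex 1,489.0282; Hillcrest Overpass 117.1268; South Bridge 690.8310; Central Plaza 1,199.4648; Summit Greenway 353.5493.
Capped: Summit Greenway ($300.00); remaining pool $3,550.00 reallocated over remaining clients served 3,224.
Shares after redistribution: Bellamy Annex 1,511.8331 → $1,511.83; Hillcrest Overpass 118.9206 → $118.92; South Bridge 701.4113 → $701.41; Central Plaza 1,217.83499 → $1,217.83.
Rounding difference +$0.01 applied to Bellamy Annex → $1,511.84.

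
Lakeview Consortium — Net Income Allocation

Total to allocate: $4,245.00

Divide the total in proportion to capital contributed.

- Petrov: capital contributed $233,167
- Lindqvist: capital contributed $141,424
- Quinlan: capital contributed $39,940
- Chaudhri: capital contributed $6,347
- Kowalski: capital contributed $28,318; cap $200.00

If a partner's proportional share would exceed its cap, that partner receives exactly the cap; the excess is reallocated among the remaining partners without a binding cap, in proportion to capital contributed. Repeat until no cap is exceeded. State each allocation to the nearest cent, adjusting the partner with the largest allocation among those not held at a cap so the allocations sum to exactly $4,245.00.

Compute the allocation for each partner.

Petrov: $2,240.93 | Lindqvist: $1,359.21 | Quinlan: $383.86 | Chaudhri: $61.00 | Kowalski: $200.00

Combined capital contributed = 449,196.
Unconstrained shares: Petrov 2,203.4789; Lindqvist 1,336.4876; Quinlan 377.4417; Chaudhri 59.9805; Kowalski 267.6113.
Cap binds for Kowalski ($200.00); balance $4,045.00 reallocated over remaining capital contributed 420,878.
Remaining shares: Petrov 2,240.9357 → $2,240.94; Lindqvist 1,359.2064 → $1,359.21; Quinlan 383.8578 → $383.86; Chaudhri 61.0001 → $61.00.
Rounding difference −$0.01 applied to Petrov → $2,240.93.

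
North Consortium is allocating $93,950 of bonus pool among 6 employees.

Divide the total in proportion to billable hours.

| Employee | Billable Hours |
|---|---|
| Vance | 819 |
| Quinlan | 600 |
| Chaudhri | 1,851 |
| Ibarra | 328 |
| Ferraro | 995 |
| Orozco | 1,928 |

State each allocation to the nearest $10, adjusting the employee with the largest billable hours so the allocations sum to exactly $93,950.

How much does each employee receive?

Vance: $11,800 · Quinlan: $8,640 · Chaudhri: $26,670 · Ibarra: $4,730 · Ferraro: $14,340 · Orozco: $27,770

Billable hours total: 819 + 600 + 1,851 + 328 + 995 + 1,928 = 6,521.
Unrounded shares: Vance 11,799.58; Quinlan 8,644.38; Chaudhri 26,667.91; Ibarra 4,725.59; Ferraro 14,335.26; Orozco 27,777.27.
After rounding ($10): Vance $11,800; Quinlan $8,640; Chaudhri $26,670; Ibarra $4,730; Ferraro $14,340; Orozco $27,780. Sum = $93,960.
Difference $93,950 − $93,960 = −$10 applied to largest billable hours (Orozco): Orozco becomes $27,770.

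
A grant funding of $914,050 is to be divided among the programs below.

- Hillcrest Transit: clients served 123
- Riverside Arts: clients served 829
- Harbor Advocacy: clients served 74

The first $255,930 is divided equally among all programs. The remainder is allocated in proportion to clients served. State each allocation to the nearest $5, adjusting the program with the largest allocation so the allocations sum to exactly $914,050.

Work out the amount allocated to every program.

Hillcrest Transit: $164,205 | Riverside Arts: $617,070 | Harbor Advocacy: $132,775

Equal tier: $255,930 ÷ 3 = $85,310 apiece.
Remainder $658,120 by clients served (total 1,026): Hillcrest Transit 78,897.43 → $78,895; Riverside Arts 531,755.83 → $531,755; Harbor Advocacy 47,466.74 → $47,465.
Rounding difference +$5 on remainder applied to Riverside Arts.
Totals: Hillcrest Transit $85,310 + $78,895 = $164,205; Riverside Arts $85,310 + $531,760 = $617,070; Harbor Advocacy $85,310 + $47,465 = $132,775.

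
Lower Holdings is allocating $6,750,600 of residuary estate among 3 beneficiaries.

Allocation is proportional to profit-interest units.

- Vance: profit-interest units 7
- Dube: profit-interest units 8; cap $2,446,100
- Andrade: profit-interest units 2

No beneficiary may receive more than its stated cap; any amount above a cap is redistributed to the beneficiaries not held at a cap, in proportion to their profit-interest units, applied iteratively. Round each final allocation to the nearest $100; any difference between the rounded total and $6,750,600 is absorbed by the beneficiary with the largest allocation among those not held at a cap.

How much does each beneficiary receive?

Vance: $3,347,900; Dube: $2,446,100; Andrade: $956,600

Total profit-interest units = 17.
Proportional shares (ignoring caps): Vance 2,779,658.82; Dube 3,176,752.94; Andrade 794,188.24.
Held at cap: Dube ($2,446,100); residual $4,304,500 reallocated over remaining profit-interest units 9.
Shares after redistribution: Vance 3,347,944.44 → $3,347,900; Andrade 956,555.56 → $956,600.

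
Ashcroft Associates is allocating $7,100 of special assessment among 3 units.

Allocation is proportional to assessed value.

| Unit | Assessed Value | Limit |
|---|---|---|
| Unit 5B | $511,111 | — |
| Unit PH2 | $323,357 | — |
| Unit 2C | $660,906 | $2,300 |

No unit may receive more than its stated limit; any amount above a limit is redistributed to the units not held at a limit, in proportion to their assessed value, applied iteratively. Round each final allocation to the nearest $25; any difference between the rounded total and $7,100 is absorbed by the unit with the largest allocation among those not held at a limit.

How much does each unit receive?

Total assessed value = 1,495,374.
Pro-rata shares before constraints: Unit 5B 2,426.74; Unit PH2 1,535.29; Unit 2C 3,137.97.
Cap binds for Unit 2C ($2,300); residual $4,800 reallocated over remaining assessed value 834,468.
Shares after redistribution: Unit 5B 2,940.00 → $2,950; Unit PH2 1,860.00 → $1,850.

Unit 5B: $2,950; Unit PH2: $1,850; Unit 2C: $2,300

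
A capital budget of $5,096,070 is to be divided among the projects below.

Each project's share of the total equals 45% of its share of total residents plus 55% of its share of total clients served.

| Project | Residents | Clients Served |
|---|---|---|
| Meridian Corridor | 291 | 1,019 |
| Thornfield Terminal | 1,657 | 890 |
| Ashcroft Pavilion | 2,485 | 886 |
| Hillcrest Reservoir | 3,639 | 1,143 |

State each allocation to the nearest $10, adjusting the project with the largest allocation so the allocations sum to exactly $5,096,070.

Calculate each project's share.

Residents total 8,072; clients served total 3,938.
Composite weights (45% residents + 55% clients served): Meridian Corridor 0.1585; Thornfield Terminal 0.2167; Ashcroft Pavilion 0.2623; Hillcrest Reservoir 0.3625.
Proportional shares: Meridian Corridor 807,936.96; Thornfield Terminal 1,104,198.88; Ashcroft Pavilion 1,336,584.28; Hillcrest Reservoir 1,847,349.89.
Rounded to nearest $10: Meridian Corridor $807,940; Thornfield Terminal $1,104,200; Ashcroft Pavilion $1,336,580; Hillcrest Reservoir $1,847,350. Sum = $5,096,070.
No rounding difference to absorb.

Meridian Corridor: $807,940 | Thornfield Terminal: $1,104,200 | Ashcroft Pavilion: $1,336,580 | Hillcrest Reservoir: $1,847,350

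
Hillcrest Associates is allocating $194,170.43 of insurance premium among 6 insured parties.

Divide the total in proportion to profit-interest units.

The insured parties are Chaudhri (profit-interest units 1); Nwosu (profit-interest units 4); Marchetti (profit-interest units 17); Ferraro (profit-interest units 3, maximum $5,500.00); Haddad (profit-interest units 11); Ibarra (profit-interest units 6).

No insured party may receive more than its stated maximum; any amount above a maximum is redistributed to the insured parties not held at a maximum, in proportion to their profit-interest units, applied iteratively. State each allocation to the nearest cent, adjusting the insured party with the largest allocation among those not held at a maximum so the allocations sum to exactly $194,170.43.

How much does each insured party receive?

Total profit-interest units = 42.
Unconstrained shares: Chaudhri 4,623.1055; Nwosu 18,492.4219; Marchetti 78,592.7931; Ferraro 13,869.3164; Haddad 50,854.1602; Ibarra 27,738.6329.
Capped: Ferraro ($5,500.00); remaining pool $188,670.43 reallocated over remaining profit-interest units 39.
Shares after redistribution: Chaudhri 4,837.7033 → $4,837.70; Nwosu 19,350.8133 → $19,350.81; Marchetti 82,240.9567 → $82,240.96; Haddad 53,214.7367 → $53,214.74; Ibarra 29,026.2200 → $29,026.22.

Chaudhri: $4,837.70; Nwosu: $19,350.81; Marchetti: $82,240.96; Ferraro: $5,500.00; Haddad: $53,214.74; Ibarra: $29,026.22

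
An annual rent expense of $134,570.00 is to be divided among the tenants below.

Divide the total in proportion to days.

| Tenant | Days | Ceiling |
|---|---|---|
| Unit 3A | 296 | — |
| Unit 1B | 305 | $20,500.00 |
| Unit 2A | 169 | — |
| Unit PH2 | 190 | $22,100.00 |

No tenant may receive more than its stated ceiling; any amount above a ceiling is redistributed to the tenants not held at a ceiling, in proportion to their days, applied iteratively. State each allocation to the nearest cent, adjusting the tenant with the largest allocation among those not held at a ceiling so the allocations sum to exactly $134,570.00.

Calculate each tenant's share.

Unit 3A: $58,544.34 · Unit 1B: $20,500.00 · Unit 2A: $33,425.66 · Unit PH2: $22,100.00

Sum of days: 960.
Proportional shares (ignoring caps): Unit 3A 41,492.4167; Unit 1B 42,754.0104; Unit 2A 23,689.9271; Unit PH2 26,633.6458.
Capped: Unit 1B ($20,500.00), Unit PH2 ($22,100.00); remaining pool $91,970.00 reallocated over remaining days 465.
Shares after redistribution: Unit 3A 58,544.3441 → $58,544.34; Unit 2A 33,425.6559 → $33,425.66.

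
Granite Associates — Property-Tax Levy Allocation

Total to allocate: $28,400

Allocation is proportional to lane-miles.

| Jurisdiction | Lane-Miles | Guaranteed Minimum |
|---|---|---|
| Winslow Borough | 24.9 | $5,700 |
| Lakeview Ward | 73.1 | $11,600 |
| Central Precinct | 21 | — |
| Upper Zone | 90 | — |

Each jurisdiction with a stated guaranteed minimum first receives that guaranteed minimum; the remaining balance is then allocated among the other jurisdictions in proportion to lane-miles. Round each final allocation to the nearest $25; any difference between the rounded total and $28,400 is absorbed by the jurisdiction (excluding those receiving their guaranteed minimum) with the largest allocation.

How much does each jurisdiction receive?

Winslow Borough: $5,700 · Lakeview Ward: $11,600 · Central Precinct: $2,100 · Upper Zone: $9,000

Minimums first: Winslow Borough $5,700; Lakeview Ward $11,600. Remaining pool $11,100.
Remaining pool split over remaining lane-miles 111: Central Precinct 2,100.00 → $2,100; Upper Zone 9,000.00 → $9,000.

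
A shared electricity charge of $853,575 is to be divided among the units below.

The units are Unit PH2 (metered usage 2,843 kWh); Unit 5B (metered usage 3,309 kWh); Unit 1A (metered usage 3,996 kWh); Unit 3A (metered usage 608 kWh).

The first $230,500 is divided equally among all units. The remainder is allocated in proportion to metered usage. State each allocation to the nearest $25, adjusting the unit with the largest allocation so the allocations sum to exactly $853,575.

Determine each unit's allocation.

First tranche $230,500 split equally: $57,625 each.
Remainder $623,075 by metered usage (total 10,756): Unit PH2 164,689.68 → $164,700; Unit 5B 191,684.19 → $191,675; Unit 1A 231,480.82 → $231,475; Unit 3A 35,220.30 → $35,225.
Totals: Unit PH2 $57,625 + $164,700 = $222,325; Unit 5B $57,625 + $191,675 = $249,300; Unit 1A $57,625 + $231,475 = $289,100; Unit 3A $57,625 + $35,225 = $92,850.

Unit PH2: $222,325; Unit 5B: $249,300; Unit 1A: $289,100; Unit 3A: $92,850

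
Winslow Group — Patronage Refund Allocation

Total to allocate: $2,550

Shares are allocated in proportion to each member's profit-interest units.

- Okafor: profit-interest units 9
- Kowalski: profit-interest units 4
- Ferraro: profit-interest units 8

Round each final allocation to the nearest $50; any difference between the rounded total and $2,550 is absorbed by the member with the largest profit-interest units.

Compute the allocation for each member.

Okafor: $1,100; Kowalski: $500; Ferraro: $950

Profit-interest units total: 9 + 4 + 8 = 21.
Pro-rata amounts: Okafor 1,092.86; Kowalski 485.71; Ferraro 971.43.
Rounded to nearest $50: Okafor $1,100; Kowalski $500; Ferraro $950. Sum = $2,550.
Rounded total matches; no reconciliation needed.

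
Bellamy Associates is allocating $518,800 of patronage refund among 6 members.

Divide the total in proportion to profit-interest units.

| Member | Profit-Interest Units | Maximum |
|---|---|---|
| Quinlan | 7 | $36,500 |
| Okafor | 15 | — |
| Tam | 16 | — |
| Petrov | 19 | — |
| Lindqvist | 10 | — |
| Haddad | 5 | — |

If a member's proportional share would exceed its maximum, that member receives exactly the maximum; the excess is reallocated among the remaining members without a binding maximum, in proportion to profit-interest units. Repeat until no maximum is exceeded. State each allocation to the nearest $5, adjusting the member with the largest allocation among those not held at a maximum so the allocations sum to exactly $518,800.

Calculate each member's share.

Quinlan: $36,500; Okafor: $111,300; Tam: $118,720; Petrov: $140,980; Lindqvist: $74,200; Haddad: $37,100

Sum of profit-interest units: 72.
Proportional shares (ignoring caps): Quinlan 50,438.89; Okafor 108,083.33; Tam 115,288.89; Petrov 136,905.56; Lindqvist 72,055.56; Haddad 36,027.78.
Capped: Quinlan ($36,500); balance $482,300 reallocated over remaining profit-interest units 65.
Redistributed shares: Okafor 111,300.00 → $111,300; Tam 118,720.00 → $118,720; Petrov 140,980.00 → $140,980; Lindqvist 74,200.00 → $74,200; Haddad 37,100.00 → $37,100.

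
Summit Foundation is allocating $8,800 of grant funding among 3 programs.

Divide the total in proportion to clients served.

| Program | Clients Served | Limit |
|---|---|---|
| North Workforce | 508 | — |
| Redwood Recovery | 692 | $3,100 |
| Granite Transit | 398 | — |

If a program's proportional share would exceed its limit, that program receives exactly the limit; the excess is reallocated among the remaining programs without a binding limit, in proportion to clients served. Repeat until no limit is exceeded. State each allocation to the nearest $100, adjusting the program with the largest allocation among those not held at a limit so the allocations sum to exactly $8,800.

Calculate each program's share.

Sum of clients served: 1,598.
Pro-rata shares before constraints: North Workforce 2,797.50; Redwood Recovery 3,810.76; Granite Transit 2,191.74.
Capped: Redwood Recovery ($3,100); residual $5,700 reallocated over remaining clients served 906.
Remaining shares: North Workforce 3,196.03 → $3,200; Granite Transit 2,503.97 → $2,500.

North Workforce: $3,200; Redwood Recovery: $3,100; Granite Transit: $2,500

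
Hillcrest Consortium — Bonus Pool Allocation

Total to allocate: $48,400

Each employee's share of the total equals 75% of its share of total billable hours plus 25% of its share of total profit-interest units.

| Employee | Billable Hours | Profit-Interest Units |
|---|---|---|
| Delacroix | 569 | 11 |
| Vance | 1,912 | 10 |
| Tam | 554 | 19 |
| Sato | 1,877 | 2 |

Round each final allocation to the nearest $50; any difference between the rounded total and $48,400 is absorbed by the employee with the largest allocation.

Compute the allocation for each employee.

Totals — billable hours 4,912, profit-interest units 42.
Composite weights (75% billable hours + 25% profit-interest units): Delacroix 0.1524; Vance 0.3515; Tam 0.1977; Sato 0.2985.
Pro-rata amounts: Delacroix 7,373.99; Vance 17,010.76; Tam 9,567.91; Sato 14,447.34.
Rounded to nearest $50: Delacroix $7,350; Vance $17,000; Tam $9,550; Sato $14,450. Sum = $48,350.
Difference $48,400 − $48,350 = +$50 applied to largest allocation (Vance): Vance becomes $17,050.

Delacroix: $7,350 | Vance: $17,050 | Tam: $9,550 | Sato: $14,450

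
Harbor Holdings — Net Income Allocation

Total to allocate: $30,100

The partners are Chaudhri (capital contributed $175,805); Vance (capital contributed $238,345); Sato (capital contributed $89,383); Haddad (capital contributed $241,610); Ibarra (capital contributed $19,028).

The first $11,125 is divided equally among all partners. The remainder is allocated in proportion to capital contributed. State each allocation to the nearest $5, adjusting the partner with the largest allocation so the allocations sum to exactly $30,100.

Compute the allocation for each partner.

Chaudhri: $6,590 · Vance: $8,145 · Sato: $4,445 · Haddad: $8,225 · Ibarra: $2,695

Equal tier: $11,125 ÷ 5 = $2,225 apiece.
Remainder $18,975 by capital contributed (total 764,171): Chaudhri 4,365.38 → $4,365; Vance 5,918.30 → $5,920; Sato 2,219.45 → $2,220; Haddad 5,999.38 → $6,000; Ibarra 472.48 → $470.
Totals: Chaudhri $2,225 + $4,365 = $6,590; Vance $2,225 + $5,920 = $8,145; Sato $2,225 + $2,220 = $4,445; Haddad $2,225 + $6,000 = $8,225; Ibarra $2,225 + $470 = $2,695.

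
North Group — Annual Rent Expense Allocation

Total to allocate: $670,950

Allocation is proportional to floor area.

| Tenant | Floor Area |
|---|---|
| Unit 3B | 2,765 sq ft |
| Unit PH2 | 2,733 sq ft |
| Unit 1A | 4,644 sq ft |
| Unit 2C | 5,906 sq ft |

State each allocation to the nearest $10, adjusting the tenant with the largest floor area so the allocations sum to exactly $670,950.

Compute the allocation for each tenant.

Unit 3B: $115,600 | Unit PH2: $114,260 | Unit 1A: $194,160 | Unit 2C: $246,930

Combined floor area = 16,048.
Pro-rata amounts: Unit 3B 2,765/16,048 × $670,950 = 115,601.74; Unit PH2 2,733/16,048 × $670,950 = 114,263.86; Unit 1A 4,644/16,048 × $670,950 = 194,160.76; Unit 2C 5,906/16,048 × $670,950 = 246,923.65.
Rounded to nearest $10: Unit 3B $115,600; Unit PH2 $114,260; Unit 1A $194,160; Unit 2C $246,920. Sum = $670,940.
Difference $670,950 − $670,940 = +$10 applied to largest floor area (Unit 2C): Unit 2C becomes $246,930.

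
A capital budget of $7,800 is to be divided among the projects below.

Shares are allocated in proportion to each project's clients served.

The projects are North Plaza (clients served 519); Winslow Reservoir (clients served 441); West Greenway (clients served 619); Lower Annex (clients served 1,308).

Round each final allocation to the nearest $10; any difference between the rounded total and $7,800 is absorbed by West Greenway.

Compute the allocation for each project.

Total clients served = 2,887.
Pro-rata amounts: North Plaza 519/2,887 × $7,800 = 1,402.22; Winslow Reservoir 441/2,887 × $7,800 = 1,191.48; West Greenway 619/2,887 × $7,800 = 1,672.39; Lower Annex 1,308/2,887 × $7,800 = 3,533.91.
Rounded to nearest $10: North Plaza $1,400; Winslow Reservoir $1,190; West Greenway $1,670; Lower Annex $3,530. Sum = $7,790.
Difference $7,800 − $7,790 = +$10 applied to West Greenway: West Greenway becomes $1,680.

North Plaza: $1,400; Winslow Reservoir: $1,190; West Greenway: $1,680; Lower Annex: $3,530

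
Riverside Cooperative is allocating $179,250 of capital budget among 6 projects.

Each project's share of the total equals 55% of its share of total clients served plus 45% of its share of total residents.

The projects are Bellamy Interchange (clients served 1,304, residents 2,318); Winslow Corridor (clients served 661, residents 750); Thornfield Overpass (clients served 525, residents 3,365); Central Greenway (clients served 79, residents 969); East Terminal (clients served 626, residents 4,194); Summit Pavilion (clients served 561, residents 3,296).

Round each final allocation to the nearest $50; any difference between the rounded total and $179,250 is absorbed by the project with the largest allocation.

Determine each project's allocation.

Totals — clients served 3,756, residents 14,892.
Combined weights (55% clients served + 45% residents): Bellamy Interchange 0.2610; Winslow Corridor 0.1195; Thornfield Overpass 0.1786; Central Greenway 0.0408; East Terminal 0.2184; Summit Pavilion 0.1817.
Pro-rata amounts: Bellamy Interchange 46,782.84; Winslow Corridor 21,412.30; Thornfield Overpass 32,006.72; Central Greenway 7,322.18; East Terminal 39,148.05; Summit Pavilion 32,577.91.
Rounded to nearest $50: Bellamy Interchange $46,800; Winslow Corridor $21,400; Thornfield Overpass $32,000; Central Greenway $7,300; East Terminal $39,150; Summit Pavilion $32,600. Sum = $179,250.
No rounding difference to absorb.

Bellamy Interchange: $46,800; Winslow Corridor: $21,400; Thornfield Overpass: $32,000; Central Greenway: $7,300; East Terminal: $39,150; Summit Pavilion: $32,600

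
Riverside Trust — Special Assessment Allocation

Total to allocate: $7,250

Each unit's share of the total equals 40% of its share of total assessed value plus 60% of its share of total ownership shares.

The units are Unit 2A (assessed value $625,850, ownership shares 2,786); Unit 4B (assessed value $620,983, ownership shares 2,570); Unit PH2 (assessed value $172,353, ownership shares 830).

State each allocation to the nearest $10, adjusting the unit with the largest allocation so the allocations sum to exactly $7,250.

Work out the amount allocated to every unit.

Unit 2A: $3,230; Unit 4B: $3,080; Unit PH2: $940

Totals — assessed value 1,419,186, ownership shares 6,186.
Composite weights (40% assessed value + 60% ownership shares): Unit 2A 0.4466; Unit 4B 0.4243; Unit PH2 0.1291.
Unrounded shares: Unit 2A 3,237.99; Unit 4B 3,076.16; Unit PH2 935.85.
After rounding ($10): Unit 2A $3,240; Unit 4B $3,080; Unit PH2 $940. Sum = $7,260.
Difference $7,250 − $7,260 = −$10 applied to largest allocation (Unit 2A): Unit 2A becomes $3,230.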